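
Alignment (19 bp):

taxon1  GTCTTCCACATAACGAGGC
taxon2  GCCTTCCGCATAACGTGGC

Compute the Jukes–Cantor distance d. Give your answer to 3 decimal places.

0.177

The sequences differ at 3 of 19 sites (2, 8, 16), so p = 3/19 ≈ 0.157895.
d = −(3/4) ln(1 − 4p/3) = −0.75 ln(1 − 0.210527) = −0.75 ln(0.789473)
  = −0.75 × (-0.236390) = 0.177293 substitutions/site.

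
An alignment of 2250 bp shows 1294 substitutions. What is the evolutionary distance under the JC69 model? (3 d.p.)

1.092

p = 1294/2250 ≈ 0.575111.
d = −(3/4) ln(1 − 4p/3) = −0.75 ln(1 − 0.766815) = −0.75 ln(0.233185)
  = −0.75 × (-1.455923) = 1.091942 substitutions/site.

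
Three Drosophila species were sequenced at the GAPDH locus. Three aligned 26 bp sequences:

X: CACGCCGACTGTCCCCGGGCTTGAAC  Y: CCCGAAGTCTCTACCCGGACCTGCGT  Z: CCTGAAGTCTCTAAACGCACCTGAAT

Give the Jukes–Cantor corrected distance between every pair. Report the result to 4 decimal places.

d(X,Y) = 0.6228, d(X,Z) = 0.8240, d(Y,Z) = 0.2758

X–Y: 11/26 sites differ → p ≈ 0.423077, d = −0.75 ln(1 − 0.564103) = 0.622762 ≈ 0.6228.
X–Z: 13/26 sites differ → p = 0.5, d = −0.75 ln(1 − 0.666667) = 0.823960 ≈ 0.8240.
Y–Z: 6/26 sites differ → p ≈ 0.230769, d = −0.75 ln(1 − 0.307692) = 0.275793 ≈ 0.2758.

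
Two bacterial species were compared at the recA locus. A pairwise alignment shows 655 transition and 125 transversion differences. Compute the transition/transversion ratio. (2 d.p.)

R = 655/125 = 5.24.

5.24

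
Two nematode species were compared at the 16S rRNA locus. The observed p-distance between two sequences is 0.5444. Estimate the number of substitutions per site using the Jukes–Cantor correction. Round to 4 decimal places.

d = −(3/4) ln(1 − 4p/3) = −0.75 ln(1 − 0.725867) = −0.75 ln(0.274133)
  = −0.75 × (-1.294142) = 0.970607 substitutions/site.

0.9706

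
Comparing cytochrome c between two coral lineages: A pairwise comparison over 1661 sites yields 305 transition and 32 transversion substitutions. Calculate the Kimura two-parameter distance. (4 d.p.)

0.2541

P = 305/1661 ≈ 0.183624 and Q = 32/1661 ≈ 0.019266.
Under the Kimura two-parameter model, d = −½ ln(1 − 2P − Q) − ¼ ln(1 − 2Q).
1 − 2P − Q = 0.613486, giving −½ ln(0.613486) = 0.244299.
1 − 2Q = 0.961468, giving −¼ ln(0.961468) = 0.009823.
d = 0.244299 + 0.009823 = 0.254122.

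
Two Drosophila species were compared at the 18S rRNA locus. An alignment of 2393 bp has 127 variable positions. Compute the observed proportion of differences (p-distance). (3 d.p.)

0.053

p = 127/2393 = 0.053071… ≈ 0.053 (to 3 d.p.).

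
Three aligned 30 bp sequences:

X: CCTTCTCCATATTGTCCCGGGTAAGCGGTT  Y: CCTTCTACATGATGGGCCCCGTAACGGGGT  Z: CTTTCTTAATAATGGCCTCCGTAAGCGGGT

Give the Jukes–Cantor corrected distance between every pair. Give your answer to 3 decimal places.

X–Y: 10/30 sites differ → p ≈ 0.333333, d = −0.75 ln(1 − 0.444444) = 0.440839 ≈ 0.441.
X–Z: 9/30 sites differ → p = 0.3, d = −0.75 ln(1 − 0.4) = 0.383119 ≈ 0.383.
Y–Z: 8/30 sites differ → p ≈ 0.266667, d = −0.75 ln(1 − 0.355556) = 0.329526 ≈ 0.330.

d(X,Y) = 0.441, d(X,Z) = 0.383, d(Y,Z) = 0.330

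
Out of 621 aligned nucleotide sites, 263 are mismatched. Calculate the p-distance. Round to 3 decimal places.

p = 263/621 = 0.423510… ≈ 0.424 (to 3 d.p.).

0.424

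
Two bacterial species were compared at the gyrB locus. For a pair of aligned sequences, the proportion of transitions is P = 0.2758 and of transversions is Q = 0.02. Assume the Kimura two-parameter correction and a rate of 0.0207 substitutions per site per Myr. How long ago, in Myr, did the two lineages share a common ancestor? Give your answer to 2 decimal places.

Under the Kimura two-parameter model, d = −½ ln(1 − 2P − Q) − ¼ ln(1 − 2Q).
1 − 2P − Q = 0.4284, giving −½ ln(0.4284) = 0.423849.
1 − 2Q = 0.96, giving −¼ ln(0.96) = 0.010205.
d = 0.423849 + 0.010205 = 0.434054.
Under a molecular clock d = 2μt, so t = d/(2μ) = 0.434054 / (2 × 0.0207) = 10.48 Myr.

10.48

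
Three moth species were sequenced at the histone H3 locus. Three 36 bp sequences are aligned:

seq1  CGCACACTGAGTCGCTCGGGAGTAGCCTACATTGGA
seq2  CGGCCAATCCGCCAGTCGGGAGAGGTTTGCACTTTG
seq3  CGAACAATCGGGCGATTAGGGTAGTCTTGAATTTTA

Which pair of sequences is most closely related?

seq2 and seq3

seq1–seq2: 17/36 differ, p = 0.472, d = 0.745.
seq1–seq3: 18/36 differ, p = 0.500, d = 0.824.
seq2–seq3: 15/36 differ, p = 0.417, d = 0.608.
The smallest distance is between seq2 and seq3.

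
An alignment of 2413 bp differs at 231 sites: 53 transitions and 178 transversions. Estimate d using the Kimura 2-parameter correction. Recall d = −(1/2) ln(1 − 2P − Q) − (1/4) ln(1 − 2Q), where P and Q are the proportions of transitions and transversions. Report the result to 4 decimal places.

P = 53/2413 ≈ 0.021964 and Q = 178/2413 ≈ 0.073767.
Under the Kimura two-parameter model, d = −½ ln(1 − 2P − Q) − ¼ ln(1 − 2Q).
1 − 2P − Q = 0.882305, giving −½ ln(0.882305) = 0.062609.
1 − 2Q = 0.852466, giving −¼ ln(0.852466) = 0.039905.
d = 0.062609 + 0.039905 = 0.102514.

0.1025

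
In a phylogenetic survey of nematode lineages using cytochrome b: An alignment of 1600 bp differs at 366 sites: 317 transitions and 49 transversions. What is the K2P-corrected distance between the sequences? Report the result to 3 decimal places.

P = 317/1600 = 0.198125 and Q = 49/1600 = 0.030625.
Under the Kimura two-parameter model, d = −½ ln(1 − 2P − Q) − ¼ ln(1 − 2Q).
1 − 2P − Q = 0.573125, giving −½ ln(0.573125) = 0.278326.
1 − 2Q = 0.93875, giving −¼ ln(0.93875) = 0.015802.
d = 0.278326 + 0.015802 = 0.294128.

0.294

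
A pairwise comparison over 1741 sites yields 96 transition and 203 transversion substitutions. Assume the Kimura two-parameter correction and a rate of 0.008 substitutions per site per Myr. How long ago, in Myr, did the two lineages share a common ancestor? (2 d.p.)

12.19

P = 96/1741 ≈ 0.055141 and Q = 203/1741 ≈ 0.1166.
Under the Kimura two-parameter model, d = −½ ln(1 − 2P − Q) − ¼ ln(1 − 2Q).
1 − 2P − Q = 0.773118, giving −½ ln(0.773118) = 0.128662.
1 − 2Q = 0.7668, giving −¼ ln(0.7668) = 0.066382.
d = 0.128662 + 0.066382 = 0.195044.
Under a molecular clock d = 2μt, so t = d/(2μ) = 0.195044 / (2 × 0.008) = 12.19 Myr.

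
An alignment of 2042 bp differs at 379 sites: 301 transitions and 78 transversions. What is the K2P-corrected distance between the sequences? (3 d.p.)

0.222

P = 301/2042 ≈ 0.147405 and Q = 78/2042 ≈ 0.038198.
Under the Kimura two-parameter model, d = −½ ln(1 − 2P − Q) − ¼ ln(1 − 2Q).
1 − 2P − Q = 0.666992, giving −½ ln(0.666992) = 0.202489.
1 − 2Q = 0.923604, giving −¼ ln(0.923604) = 0.019868.
d = 0.202489 + 0.019868 = 0.222357.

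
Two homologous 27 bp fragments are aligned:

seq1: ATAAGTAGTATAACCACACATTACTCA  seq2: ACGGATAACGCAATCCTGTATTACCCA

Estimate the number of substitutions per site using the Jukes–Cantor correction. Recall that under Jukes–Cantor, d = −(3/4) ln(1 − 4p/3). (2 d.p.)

0.88

The sequences differ at 14 of 27 sites, so p = 14/27 ≈ 0.518519.
d = −(3/4) ln(1 − 4p/3) = −0.75 ln(1 − 0.691359) = −0.75 ln(0.308641)
  = −0.75 × (-1.175576) = 0.881682 substitutions/site.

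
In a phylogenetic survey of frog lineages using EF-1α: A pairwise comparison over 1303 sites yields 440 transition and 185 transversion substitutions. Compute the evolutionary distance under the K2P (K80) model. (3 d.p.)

0.934

P = 440/1303 ≈ 0.337682 and Q = 185/1303 ≈ 0.14198.
Under the Kimura two-parameter model, d = −½ ln(1 − 2P − Q) − ¼ ln(1 − 2Q).
1 − 2P − Q = 0.182656, giving −½ ln(0.182656) = 0.850075.
1 − 2Q = 0.71604, giving −¼ ln(0.71604) = 0.083505.
d = 0.850075 + 0.083505 = 0.933580.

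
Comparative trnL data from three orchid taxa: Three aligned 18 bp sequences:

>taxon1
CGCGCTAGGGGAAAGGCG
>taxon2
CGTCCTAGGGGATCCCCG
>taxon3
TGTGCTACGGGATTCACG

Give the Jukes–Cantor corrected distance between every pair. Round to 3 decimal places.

taxon1–taxon2: 6/18 sites differ → p ≈ 0.333333, d = −0.75 ln(1 − 0.444444) = 0.440839 ≈ 0.441.
taxon1–taxon3: 7/18 sites differ → p ≈ 0.388889, d = −0.75 ln(1 − 0.518519) = 0.548166 ≈ 0.548.
taxon2–taxon3: 5/18 sites differ → p ≈ 0.277778, d = −0.75 ln(1 − 0.370371) = 0.346968 ≈ 0.347.

d(taxon1,taxon2) = 0.441, d(taxon1,taxon3) = 0.548, d(taxon2,taxon3) = 0.347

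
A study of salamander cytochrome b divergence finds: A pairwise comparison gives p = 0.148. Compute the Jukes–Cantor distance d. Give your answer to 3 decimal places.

d = −(3/4) ln(1 − 4p/3) = −0.75 ln(1 − 0.197333) = −0.75 ln(0.802667)
  = −0.75 × (-0.219815) = 0.164861 substitutions/site.

0.165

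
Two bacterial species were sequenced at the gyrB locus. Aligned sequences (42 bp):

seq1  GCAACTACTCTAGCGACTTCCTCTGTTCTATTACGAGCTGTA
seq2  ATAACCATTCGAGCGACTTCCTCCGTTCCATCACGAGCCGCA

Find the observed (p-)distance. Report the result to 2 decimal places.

The sequences differ at 10 of 42 positions (sites 1, 2, 6, 8, 11, 24, 29, 32, 39, 41).
p = 10/42 = 0.238095… ≈ 0.24 (to 2 d.p.).

0.24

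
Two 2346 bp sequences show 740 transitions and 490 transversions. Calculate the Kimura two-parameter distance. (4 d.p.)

P = 740/2346 ≈ 0.315431 and Q = 490/2346 ≈ 0.208866.
Under the Kimura two-parameter model, d = −½ ln(1 − 2P − Q) − ¼ ln(1 − 2Q).
1 − 2P − Q = 0.160272, giving −½ ln(0.160272) = 0.915441.
1 − 2Q = 0.582268, giving −¼ ln(0.582268) = 0.135206.
d = 0.915441 + 0.135206 = 1.050647.

1.0506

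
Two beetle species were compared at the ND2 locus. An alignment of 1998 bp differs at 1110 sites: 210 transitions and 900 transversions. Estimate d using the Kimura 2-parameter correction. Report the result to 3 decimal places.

1.118

P = 210/1998 ≈ 0.105105 and Q = 900/1998 ≈ 0.45045.
Under the Kimura two-parameter model, d = −½ ln(1 − 2P − Q) − ¼ ln(1 − 2Q).
1 − 2P − Q = 0.33934, giving −½ ln(0.33934) = 0.540376.
1 − 2Q = 0.0991, giving −¼ ln(0.0991) = 0.577906.
d = 0.540376 + 0.577906 = 1.118282.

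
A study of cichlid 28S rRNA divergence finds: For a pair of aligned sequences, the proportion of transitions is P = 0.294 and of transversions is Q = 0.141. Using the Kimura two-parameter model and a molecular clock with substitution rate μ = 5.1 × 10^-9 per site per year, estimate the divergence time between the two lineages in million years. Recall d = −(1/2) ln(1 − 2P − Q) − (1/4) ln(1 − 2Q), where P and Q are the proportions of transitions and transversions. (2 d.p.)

Under the Kimura two-parameter model, d = −½ ln(1 − 2P − Q) − ¼ ln(1 − 2Q).
1 − 2P − Q = 0.271, giving −½ ln(0.271) = 0.652818.
1 − 2Q = 0.718, giving −¼ ln(0.718) = 0.082821.
d = 0.652818 + 0.082821 = 0.735639.
Under a molecular clock d = 2μt, so t = d/(2μ) = 0.735639 / (2 × 5.1 × 10^-9) = 72.12 million years.

72.12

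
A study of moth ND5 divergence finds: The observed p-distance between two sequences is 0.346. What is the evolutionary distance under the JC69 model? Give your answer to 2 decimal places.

d = −(3/4) ln(1 − 4p/3) = −0.75 ln(1 − 0.461333) = −0.75 ln(0.538667)
  = −0.75 × (-0.618658) = 0.463994 substitutions/site.

0.46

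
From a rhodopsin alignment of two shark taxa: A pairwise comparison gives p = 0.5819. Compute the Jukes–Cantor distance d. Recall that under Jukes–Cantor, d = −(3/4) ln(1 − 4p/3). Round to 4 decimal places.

1.1216

d = −(3/4) ln(1 − 4p/3) = −0.75 ln(1 − 0.775867) = −0.75 ln(0.224133)
  = −0.75 × (-1.495516) = 1.121637 substitutions/site.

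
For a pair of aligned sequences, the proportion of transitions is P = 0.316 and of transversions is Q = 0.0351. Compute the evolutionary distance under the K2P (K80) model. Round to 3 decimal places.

Under the Kimura two-parameter model, d = −½ ln(1 − 2P − Q) − ¼ ln(1 − 2Q).
1 − 2P − Q = 0.3329, giving −½ ln(0.3329) = 0.549957.
1 − 2Q = 0.9298, giving −¼ ln(0.9298) = 0.018196.
d = 0.549957 + 0.018196 = 0.568153.

0.568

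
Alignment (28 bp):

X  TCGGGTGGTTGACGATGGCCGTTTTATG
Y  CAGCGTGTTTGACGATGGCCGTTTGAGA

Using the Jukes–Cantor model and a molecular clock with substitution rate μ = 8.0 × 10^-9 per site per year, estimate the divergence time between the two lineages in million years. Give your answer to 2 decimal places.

The sequences differ at 7 of 28 sites (1, 2, 4, 8, 25, 27, 28), so p = 7/28 = 0.25.
d = −(3/4) ln(1 − 4p/3) = −0.75 ln(1 − 0.333333) = −0.75 ln(0.666667)
  = −0.75 × (-0.405465) = 0.304099 substitutions/site.
Under a molecular clock d = 2μt, so t = d/(2μ) = 0.304099 / (2 × 8.0 × 10^-9) = 19.01 million years.

19.01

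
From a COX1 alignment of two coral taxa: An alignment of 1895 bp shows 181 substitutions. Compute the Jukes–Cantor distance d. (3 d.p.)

p = 181/1895 ≈ 0.095515.
d = −(3/4) ln(1 − 4p/3) = −0.75 ln(1 − 0.127353) = −0.75 ln(0.872647)
  = −0.75 × (-0.136224) = 0.102168 substitutions/site.

0.102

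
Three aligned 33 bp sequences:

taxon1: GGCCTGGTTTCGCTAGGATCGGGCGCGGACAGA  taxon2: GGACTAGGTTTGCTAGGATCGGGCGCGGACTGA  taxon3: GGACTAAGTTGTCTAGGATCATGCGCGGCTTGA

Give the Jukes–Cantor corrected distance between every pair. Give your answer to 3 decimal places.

taxon1–taxon2: 5/33 sites differ → p ≈ 0.151515, d = −0.75 ln(1 − 0.20202) = 0.169254 ≈ 0.169.
taxon1–taxon3: 11/33 sites differ → p ≈ 0.333333, d = −0.75 ln(1 − 0.444444) = 0.440839 ≈ 0.441.
taxon2–taxon3: 7/33 sites differ → p ≈ 0.212121, d = −0.75 ln(1 − 0.282828) = 0.249330 ≈ 0.249.

d(taxon1,taxon2) = 0.169, d(taxon1,taxon3) = 0.441, d(taxon2,taxon3) = 0.249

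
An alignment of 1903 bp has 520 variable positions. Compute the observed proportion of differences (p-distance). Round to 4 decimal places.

p = 520/1903 = 0.273252… ≈ 0.2733 (to 4 d.p.).

0.2733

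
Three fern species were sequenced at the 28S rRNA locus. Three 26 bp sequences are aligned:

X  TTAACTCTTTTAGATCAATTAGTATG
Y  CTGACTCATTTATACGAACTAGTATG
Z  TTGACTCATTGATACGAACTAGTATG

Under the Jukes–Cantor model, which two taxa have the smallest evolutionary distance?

X–Y: 7/26 differ, p = 0.269, d = 0.334.
X–Z: 7/26 differ, p = 0.269, d = 0.334.
Y–Z: 2/26 differ, p = 0.077, d = 0.081.
The smallest distance is between Y and Z.

Y and Z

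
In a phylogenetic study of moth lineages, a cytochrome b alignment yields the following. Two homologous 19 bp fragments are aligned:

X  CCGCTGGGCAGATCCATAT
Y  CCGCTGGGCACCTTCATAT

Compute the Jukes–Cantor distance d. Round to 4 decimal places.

The sequences differ at 3 of 19 sites (11, 12, 14), so p = 3/19 ≈ 0.157895.
d = −(3/4) ln(1 − 4p/3) = −0.75 ln(1 − 0.210527) = −0.75 ln(0.789473)
  = −0.75 × (-0.236390) = 0.177293 substitutions/site.

0.1773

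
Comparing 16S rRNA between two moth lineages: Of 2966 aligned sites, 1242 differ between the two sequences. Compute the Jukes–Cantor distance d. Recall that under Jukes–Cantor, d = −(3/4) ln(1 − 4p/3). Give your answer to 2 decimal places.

p = 1242/2966 ≈ 0.418746.
d = −(3/4) ln(1 − 4p/3) = −0.75 ln(1 − 0.558328) = −0.75 ln(0.441672)
  = −0.75 × (-0.817188) = 0.612891 substitutions/site.

0.61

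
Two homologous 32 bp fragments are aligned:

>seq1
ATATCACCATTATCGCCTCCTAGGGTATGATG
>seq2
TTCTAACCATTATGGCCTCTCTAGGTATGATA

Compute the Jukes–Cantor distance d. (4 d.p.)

The sequences differ at 9 of 32 sites (1, 3, 5, 14, 20, 21, 22, 23, 32), so p = 9/32 = 0.28125.
d = −(3/4) ln(1 − 4p/3) = −0.75 ln(1 − 0.375) = −0.75 ln(0.625)
  = −0.75 × (-0.470004) = 0.352503 substitutions/site.

0.3525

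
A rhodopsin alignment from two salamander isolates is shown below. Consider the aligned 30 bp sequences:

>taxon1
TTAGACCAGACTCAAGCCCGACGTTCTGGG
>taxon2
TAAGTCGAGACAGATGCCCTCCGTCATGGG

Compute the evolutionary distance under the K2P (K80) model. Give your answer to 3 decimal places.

Of 30 sites, 1 differences are transitions and 9 are transversions, so P = 1/30 ≈ 0.033333 and Q = 9/30 = 0.3.
Under the Kimura two-parameter model, d = −½ ln(1 − 2P − Q) − ¼ ln(1 − 2Q).
1 − 2P − Q = 0.633334, giving −½ ln(0.633334) = 0.228379.
1 − 2Q = 0.4, giving −¼ ln(0.4) = 0.229073.
d = 0.228379 + 0.229073 = 0.457452.

0.457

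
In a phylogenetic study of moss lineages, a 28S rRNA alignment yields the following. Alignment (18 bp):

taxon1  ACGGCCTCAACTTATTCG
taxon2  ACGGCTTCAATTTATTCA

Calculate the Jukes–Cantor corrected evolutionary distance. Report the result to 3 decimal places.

The sequences differ at 3 of 18 sites (6, 11, 18), so p = 3/18 ≈ 0.166667.
d = −(3/4) ln(1 − 4p/3) = −0.75 ln(1 − 0.222223) = −0.75 ln(0.777777)
  = −0.75 × (-0.251315) = 0.188486 substitutions/site.

0.188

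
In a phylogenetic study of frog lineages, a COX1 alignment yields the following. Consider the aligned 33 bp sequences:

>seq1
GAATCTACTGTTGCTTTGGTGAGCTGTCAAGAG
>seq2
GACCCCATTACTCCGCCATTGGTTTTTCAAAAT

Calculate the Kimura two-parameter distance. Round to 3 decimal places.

Of 33 sites, 11 differences are transitions and 7 are transversions, so P = 11/33 ≈ 0.333333 and Q = 7/33 ≈ 0.212121.
Under the Kimura two-parameter model, d = −½ ln(1 − 2P − Q) − ¼ ln(1 − 2Q).
1 − 2P − Q = 0.121213, giving −½ ln(0.121213) = 1.055103.
1 − 2Q = 0.575758, giving −¼ ln(0.575758) = 0.138017.
d = 1.055103 + 0.138017 = 1.193120.

1.193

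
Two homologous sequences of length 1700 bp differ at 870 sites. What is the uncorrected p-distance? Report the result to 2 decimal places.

0.51

p = 870/1700 = 0.511764… ≈ 0.51 (to 2 d.p.).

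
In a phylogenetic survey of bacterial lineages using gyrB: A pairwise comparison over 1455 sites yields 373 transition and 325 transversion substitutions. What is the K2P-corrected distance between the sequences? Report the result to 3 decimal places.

0.814

P = 373/1455 ≈ 0.256357 and Q = 325/1455 ≈ 0.223368.
Under the Kimura two-parameter model, d = −½ ln(1 − 2P − Q) − ¼ ln(1 − 2Q).
1 − 2P − Q = 0.263918, giving −½ ln(0.263918) = 0.666058.
1 − 2Q = 0.553264, giving −¼ ln(0.553264) = 0.147980.
d = 0.666058 + 0.147980 = 0.814038.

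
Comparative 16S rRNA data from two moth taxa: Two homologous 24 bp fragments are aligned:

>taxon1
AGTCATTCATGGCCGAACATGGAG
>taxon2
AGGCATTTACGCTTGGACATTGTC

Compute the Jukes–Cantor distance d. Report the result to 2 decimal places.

0.61

The sequences differ at 10 of 24 sites (3, 8, 10, 12, 13, 14, 16, 21, 23, 24), so p = 10/24 ≈ 0.416667.
d = −(3/4) ln(1 − 4p/3) = −0.75 ln(1 − 0.555556) = −0.75 ln(0.444444)
  = −0.75 × (-0.810931) = 0.608198 substitutions/site.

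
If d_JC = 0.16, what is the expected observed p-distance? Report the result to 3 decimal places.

0.144

p = (3/4)(1 − e^(−4d/3)) = 0.75 × (1 − e^(-0.213333)) = 0.75 × (1 − 0.807887) = 0.144085.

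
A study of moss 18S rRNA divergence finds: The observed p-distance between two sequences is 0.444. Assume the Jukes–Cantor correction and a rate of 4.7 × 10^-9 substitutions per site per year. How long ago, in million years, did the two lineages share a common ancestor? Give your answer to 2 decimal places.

d = −(3/4) ln(1 − 4p/3) = −0.75 ln(1 − 0.592) = −0.75 ln(0.408)
  = −0.75 × (-0.896488) = 0.672366 substitutions/site.
Under a molecular clock d = 2μt, so t = d/(2μ) = 0.672366 / (2 × 4.7 × 10^-9) = 71.53 million years.

71.53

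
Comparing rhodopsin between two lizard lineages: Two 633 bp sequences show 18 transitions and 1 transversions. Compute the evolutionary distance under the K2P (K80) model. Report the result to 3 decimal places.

0.031

P = 18/633 ≈ 0.028436 and Q = 1/633 ≈ 0.00158.
Under the Kimura two-parameter model, d = −½ ln(1 − 2P − Q) − ¼ ln(1 − 2Q).
1 − 2P − Q = 0.941548, giving −½ ln(0.941548) = 0.030115.
1 − 2Q = 0.99684, giving −¼ ln(0.99684) = 0.000791.
d = 0.030115 + 0.000791 = 0.030906.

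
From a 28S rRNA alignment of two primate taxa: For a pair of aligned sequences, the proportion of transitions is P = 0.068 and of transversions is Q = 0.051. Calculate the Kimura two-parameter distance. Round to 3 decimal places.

Under the Kimura two-parameter model, d = −½ ln(1 − 2P − Q) − ¼ ln(1 − 2Q).
1 − 2P − Q = 0.813, giving −½ ln(0.813) = 0.103512.
1 − 2Q = 0.898, giving −¼ ln(0.898) = 0.026896.
d = 0.103512 + 0.026896 = 0.130408.

0.130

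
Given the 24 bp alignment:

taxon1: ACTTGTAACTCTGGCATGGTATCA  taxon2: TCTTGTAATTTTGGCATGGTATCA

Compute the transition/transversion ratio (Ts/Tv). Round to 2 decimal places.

2.00

Transitions are A↔G and C↔T; transversions are all other mismatches.
Transitions: 2. Transversions: 1.
R = 2/1 = 2.00.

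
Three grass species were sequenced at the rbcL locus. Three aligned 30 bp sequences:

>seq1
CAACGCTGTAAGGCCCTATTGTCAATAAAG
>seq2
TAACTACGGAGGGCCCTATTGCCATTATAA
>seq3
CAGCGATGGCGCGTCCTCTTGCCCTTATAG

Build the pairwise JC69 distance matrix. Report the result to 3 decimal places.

d(seq1,seq2) = 0.441, d(seq1,seq3) = 0.572, d(seq2,seq3) = 0.441

seq1–seq2: 10/30 sites differ → p ≈ 0.333333, d = −0.75 ln(1 − 0.444444) = 0.440839 ≈ 0.441.
seq1–seq3: 12/30 sites differ → p = 0.4, d = −0.75 ln(1 − 0.533333) = 0.571605 ≈ 0.572.
seq2–seq3: 10/30 sites differ → p ≈ 0.333333, d = −0.75 ln(1 − 0.444444) = 0.440839 ≈ 0.441.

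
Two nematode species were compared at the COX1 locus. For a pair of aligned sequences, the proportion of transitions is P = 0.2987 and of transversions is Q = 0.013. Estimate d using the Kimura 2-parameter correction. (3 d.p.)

Under the Kimura two-parameter model, d = −½ ln(1 − 2P − Q) − ¼ ln(1 − 2Q).
1 − 2P − Q = 0.3896, giving −½ ln(0.3896) = 0.471317.
1 − 2Q = 0.974, giving −¼ ln(0.974) = 0.006586.
d = 0.471317 + 0.006586 = 0.477903.

0.478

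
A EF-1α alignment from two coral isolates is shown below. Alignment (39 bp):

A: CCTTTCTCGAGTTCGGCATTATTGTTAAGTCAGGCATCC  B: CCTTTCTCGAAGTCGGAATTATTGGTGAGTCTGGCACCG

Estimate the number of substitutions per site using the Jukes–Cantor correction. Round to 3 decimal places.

The sequences differ at 8 of 39 sites (11, 12, 17, 25, 27, 32, 37, 39), so p = 8/39 ≈ 0.205128.
d = −(3/4) ln(1 − 4p/3) = −0.75 ln(1 − 0.273504) = −0.75 ln(0.726496)
  = −0.75 × (-0.319522) = 0.239642 substitutions/site.

0.240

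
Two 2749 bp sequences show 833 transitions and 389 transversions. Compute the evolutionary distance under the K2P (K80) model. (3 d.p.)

0.771

P = 833/2749 ≈ 0.303019 and Q = 389/2749 ≈ 0.141506.
Under the Kimura two-parameter model, d = −½ ln(1 − 2P − Q) − ¼ ln(1 − 2Q).
1 − 2P − Q = 0.252456, giving −½ ln(0.252456) = 0.688259.
1 − 2Q = 0.716988, giving −¼ ln(0.716988) = 0.083174.
d = 0.688259 + 0.083174 = 0.771433.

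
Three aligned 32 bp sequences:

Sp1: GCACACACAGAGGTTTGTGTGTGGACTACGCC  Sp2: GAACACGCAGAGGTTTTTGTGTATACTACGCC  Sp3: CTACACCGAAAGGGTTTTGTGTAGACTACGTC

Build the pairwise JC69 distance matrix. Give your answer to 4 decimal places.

Sp1–Sp2: 5/32 sites differ → p = 0.15625, d = −0.75 ln(1 − 0.208333) = 0.175211 ≈ 0.1752.
Sp1–Sp3: 9/32 sites differ → p = 0.28125, d = −0.75 ln(1 − 0.375) = 0.352503 ≈ 0.3525.
Sp2–Sp3: 8/32 sites differ → p = 0.25, d = −0.75 ln(1 − 0.333333) = 0.304098 ≈ 0.3041.

d(Sp1,Sp2) = 0.1752, d(Sp1,Sp3) = 0.3525, d(Sp2,Sp3) = 0.3041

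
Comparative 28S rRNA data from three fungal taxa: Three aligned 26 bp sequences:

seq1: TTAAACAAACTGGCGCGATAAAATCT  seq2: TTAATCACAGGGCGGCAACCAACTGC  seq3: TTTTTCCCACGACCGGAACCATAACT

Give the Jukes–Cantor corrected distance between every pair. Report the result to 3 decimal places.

seq1–seq2: 12/26 sites differ → p ≈ 0.461538, d = −0.75 ln(1 − 0.615384) = 0.716632 ≈ 0.717.
seq1–seq3: 14/26 sites differ → p ≈ 0.538462, d = −0.75 ln(1 − 0.717949) = 0.949251 ≈ 0.949.
seq2–seq3: 12/26 sites differ → p ≈ 0.461538, d = −0.75 ln(1 − 0.615384) = 0.716632 ≈ 0.717.

d(seq1,seq2) = 0.717, d(seq1,seq3) = 0.949, d(seq2,seq3) = 0.717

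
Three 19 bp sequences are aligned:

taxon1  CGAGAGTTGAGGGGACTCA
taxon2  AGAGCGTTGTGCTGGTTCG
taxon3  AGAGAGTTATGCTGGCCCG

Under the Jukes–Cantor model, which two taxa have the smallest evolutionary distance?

taxon1–taxon2: 8/19 differ, p = 0.421, d = 0.618.
taxon1–taxon3: 8/19 differ, p = 0.421, d = 0.618.
taxon2–taxon3: 4/19 differ, p = 0.211, d = 0.247.
The smallest distance is between taxon2 and taxon3.

taxon2 and taxon3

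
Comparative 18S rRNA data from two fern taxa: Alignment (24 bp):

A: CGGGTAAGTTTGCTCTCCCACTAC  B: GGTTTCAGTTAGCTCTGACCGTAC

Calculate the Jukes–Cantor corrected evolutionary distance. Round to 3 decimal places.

0.520

The sequences differ at 9 of 24 sites (1, 3, 4, 6, 11, 17, 18, 20, 21), so p = 9/24 = 0.375.
d = −(3/4) ln(1 − 4p/3) = −0.75 ln(1 − 0.5) = −0.75 ln(0.5)
  = −0.75 × (-0.693147) = 0.519860 substitutions/site.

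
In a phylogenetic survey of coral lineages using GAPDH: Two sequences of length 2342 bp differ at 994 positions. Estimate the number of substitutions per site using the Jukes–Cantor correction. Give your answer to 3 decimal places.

p = 994/2342 ≈ 0.424424.
d = −(3/4) ln(1 − 4p/3) = −0.75 ln(1 − 0.565899) = −0.75 ln(0.434101)
  = −0.75 × (-0.834478) = 0.625859 substitutions/site.

0.626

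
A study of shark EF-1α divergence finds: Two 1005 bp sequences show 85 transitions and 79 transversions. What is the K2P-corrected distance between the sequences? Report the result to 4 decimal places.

P = 85/1005 ≈ 0.084577 and Q = 79/1005 ≈ 0.078607.
Under the Kimura two-parameter model, d = −½ ln(1 − 2P − Q) − ¼ ln(1 − 2Q).
1 − 2P − Q = 0.752239, giving −½ ln(0.752239) = 0.142351.
1 − 2Q = 0.842786, giving −¼ ln(0.842786) = 0.042761.
d = 0.142351 + 0.042761 = 0.185112.

0.1851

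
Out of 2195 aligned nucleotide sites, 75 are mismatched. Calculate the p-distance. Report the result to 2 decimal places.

p = 75/2195 = 0.034168… ≈ 0.03 (to 2 d.p.).

0.03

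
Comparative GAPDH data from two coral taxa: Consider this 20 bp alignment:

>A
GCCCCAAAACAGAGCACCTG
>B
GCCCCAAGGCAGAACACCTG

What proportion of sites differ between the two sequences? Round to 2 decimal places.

0.15

The sequences differ at 3 of 20 positions (sites 8, 9, 14).
p = 3/20 = 0.15.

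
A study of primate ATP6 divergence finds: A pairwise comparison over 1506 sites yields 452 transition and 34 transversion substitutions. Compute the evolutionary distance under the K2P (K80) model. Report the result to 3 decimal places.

P = 452/1506 ≈ 0.300133 and Q = 34/1506 ≈ 0.022576.
Under the Kimura two-parameter model, d = −½ ln(1 − 2P − Q) − ¼ ln(1 − 2Q).
1 − 2P − Q = 0.377158, giving −½ ln(0.377158) = 0.487546.
1 − 2Q = 0.954848, giving −¼ ln(0.954848) = 0.011551.
d = 0.487546 + 0.011551 = 0.499097.

0.499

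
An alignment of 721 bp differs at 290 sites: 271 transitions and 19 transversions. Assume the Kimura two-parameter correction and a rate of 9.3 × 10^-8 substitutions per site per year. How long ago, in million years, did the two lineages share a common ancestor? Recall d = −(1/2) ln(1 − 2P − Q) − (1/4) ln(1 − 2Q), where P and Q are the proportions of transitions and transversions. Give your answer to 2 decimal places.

4.12

P = 271/721 ≈ 0.375867 and Q = 19/721 ≈ 0.026352.
Under the Kimura two-parameter model, d = −½ ln(1 − 2P − Q) − ¼ ln(1 − 2Q).
1 − 2P − Q = 0.221914, giving −½ ln(0.221914) = 0.752733.
1 − 2Q = 0.947296, giving −¼ ln(0.947296) = 0.013536.
d = 0.752733 + 0.013536 = 0.766269.
Under a molecular clock d = 2μt, so t = d/(2μ) = 0.766269 / (2 × 9.3 × 10^-8) = 4.12 million years.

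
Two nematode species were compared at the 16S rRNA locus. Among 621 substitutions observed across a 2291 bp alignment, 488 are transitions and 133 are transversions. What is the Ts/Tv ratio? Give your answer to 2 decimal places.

R = 488/133 = 3.669172… ≈ 3.67 (to 2 d.p.).

3.67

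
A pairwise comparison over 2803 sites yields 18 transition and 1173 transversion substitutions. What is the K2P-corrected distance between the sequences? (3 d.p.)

P = 18/2803 ≈ 0.006422 and Q = 1173/2803 ≈ 0.41848.
Under the Kimura two-parameter model, d = −½ ln(1 − 2P − Q) − ¼ ln(1 − 2Q).
1 − 2P − Q = 0.568676, giving −½ ln(0.568676) = 0.282222.
1 − 2Q = 0.16304, giving −¼ ln(0.16304) = 0.453440.
d = 0.282222 + 0.453440 = 0.735662.

0.736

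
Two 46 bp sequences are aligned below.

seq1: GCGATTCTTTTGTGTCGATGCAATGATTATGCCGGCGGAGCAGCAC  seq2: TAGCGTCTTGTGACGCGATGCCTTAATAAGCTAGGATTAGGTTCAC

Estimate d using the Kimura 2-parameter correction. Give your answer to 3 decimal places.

Of 46 sites, 2 differences are transitions and 20 are transversions, so P = 2/46 ≈ 0.043478 and Q = 20/46 ≈ 0.434783.
Under the Kimura two-parameter model, d = −½ ln(1 − 2P − Q) − ¼ ln(1 − 2Q).
1 − 2P − Q = 0.478261, giving −½ ln(0.478261) = 0.368799.
1 − 2Q = 0.130434, giving −¼ ln(0.130434) = 0.509222.
d = 0.368799 + 0.509222 = 0.878021.

0.878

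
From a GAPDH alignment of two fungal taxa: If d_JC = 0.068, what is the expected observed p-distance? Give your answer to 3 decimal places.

p = (3/4)(1 − e^(−4d/3)) = 0.75 × (1 − e^(-0.090667)) = 0.75 × (1 − 0.913322) = 0.065009.

0.065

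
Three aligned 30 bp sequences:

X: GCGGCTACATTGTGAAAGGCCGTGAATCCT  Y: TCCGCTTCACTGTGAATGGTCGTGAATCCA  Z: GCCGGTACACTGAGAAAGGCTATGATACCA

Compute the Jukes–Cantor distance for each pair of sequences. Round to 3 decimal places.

X–Y: 7/30 sites differ → p ≈ 0.233333, d = −0.75 ln(1 − 0.311111) = 0.279506 ≈ 0.280.
X–Z: 9/30 sites differ → p = 0.3, d = −0.75 ln(1 − 0.4) = 0.383119 ≈ 0.383.
Y–Z: 10/30 sites differ → p ≈ 0.333333, d = −0.75 ln(1 − 0.444444) = 0.440839 ≈ 0.441.

d(X,Y) = 0.280, d(X,Z) = 0.383, d(Y,Z) = 0.441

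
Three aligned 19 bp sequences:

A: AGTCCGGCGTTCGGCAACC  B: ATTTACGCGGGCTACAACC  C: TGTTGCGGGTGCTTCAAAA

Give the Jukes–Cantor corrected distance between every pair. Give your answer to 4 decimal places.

d(A,B) = 0.6181, d(A,C) = 0.9074, d(B,C) = 0.6181

A–B: 8/19 sites differ → p ≈ 0.421053, d = −0.75 ln(1 − 0.561404) = 0.618132 ≈ 0.6181.
A–C: 10/19 sites differ → p ≈ 0.526316, d = −0.75 ln(1 − 0.701755) = 0.907380 ≈ 0.9074.
B–C: 8/19 sites differ → p ≈ 0.421053, d = −0.75 ln(1 − 0.561404) = 0.618132 ≈ 0.6181.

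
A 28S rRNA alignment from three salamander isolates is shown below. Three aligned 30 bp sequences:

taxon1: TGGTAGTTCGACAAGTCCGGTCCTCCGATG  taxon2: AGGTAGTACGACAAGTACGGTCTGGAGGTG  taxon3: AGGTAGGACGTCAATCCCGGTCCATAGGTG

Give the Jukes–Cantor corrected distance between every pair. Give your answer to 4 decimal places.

d(taxon1,taxon2) = 0.3295, d(taxon1,taxon3) = 0.4408, d(taxon2,taxon3) = 0.3295

taxon1–taxon2: 8/30 sites differ → p ≈ 0.266667, d = −0.75 ln(1 − 0.355556) = 0.329526 ≈ 0.3295.
taxon1–taxon3: 10/30 sites differ → p ≈ 0.333333, d = −0.75 ln(1 − 0.444444) = 0.440839 ≈ 0.4408.
taxon2–taxon3: 8/30 sites differ → p ≈ 0.266667, d = −0.75 ln(1 − 0.355556) = 0.329526 ≈ 0.3295.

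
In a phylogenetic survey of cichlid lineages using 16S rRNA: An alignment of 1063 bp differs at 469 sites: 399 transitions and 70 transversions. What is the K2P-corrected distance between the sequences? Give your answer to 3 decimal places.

0.883

P = 399/1063 ≈ 0.375353 and Q = 70/1063 ≈ 0.065851.
Under the Kimura two-parameter model, d = −½ ln(1 − 2P − Q) − ¼ ln(1 − 2Q).
1 − 2P − Q = 0.183443, giving −½ ln(0.183443) = 0.847926.
1 − 2Q = 0.868298, giving −¼ ln(0.868298) = 0.035305.
d = 0.847926 + 0.035305 = 0.883231.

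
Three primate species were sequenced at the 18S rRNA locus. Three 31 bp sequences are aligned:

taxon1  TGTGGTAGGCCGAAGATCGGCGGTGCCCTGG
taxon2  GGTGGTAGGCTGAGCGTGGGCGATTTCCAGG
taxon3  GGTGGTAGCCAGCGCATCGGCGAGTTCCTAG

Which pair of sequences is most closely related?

taxon1–taxon2: 10/31 differ, p = 0.323, d = 0.422.
taxon1–taxon3: 11/31 differ, p = 0.355, d = 0.481.
taxon2–taxon3: 8/31 differ, p = 0.258, d = 0.316.
The smallest distance is between taxon2 and taxon3.

taxon2 and taxon3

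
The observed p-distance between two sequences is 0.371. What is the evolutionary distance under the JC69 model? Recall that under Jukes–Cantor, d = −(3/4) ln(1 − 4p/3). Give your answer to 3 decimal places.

d = −(3/4) ln(1 − 4p/3) = −0.75 ln(1 − 0.494667) = −0.75 ln(0.505333)
  = −0.75 × (-0.682538) = 0.511904 substitutions/site.

0.512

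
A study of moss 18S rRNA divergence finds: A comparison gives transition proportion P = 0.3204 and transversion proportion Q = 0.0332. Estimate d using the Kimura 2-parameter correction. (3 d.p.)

0.578

Under the Kimura two-parameter model, d = −½ ln(1 − 2P − Q) − ¼ ln(1 − 2Q).
1 − 2P − Q = 0.326, giving −½ ln(0.326) = 0.560429.
1 − 2Q = 0.9336, giving −¼ ln(0.9336) = 0.017177.
d = 0.560429 + 0.017177 = 0.577606.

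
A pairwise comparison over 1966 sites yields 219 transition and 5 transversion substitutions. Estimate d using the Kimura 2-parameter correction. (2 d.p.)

P = 219/1966 ≈ 0.111394 and Q = 5/1966 ≈ 0.002543.
Under the Kimura two-parameter model, d = −½ ln(1 − 2P − Q) − ¼ ln(1 − 2Q).
1 − 2P − Q = 0.774669, giving −½ ln(0.774669) = 0.127660.
1 − 2Q = 0.994914, giving −¼ ln(0.994914) = 0.001275.
d = 0.127660 + 0.001275 = 0.128935.

0.13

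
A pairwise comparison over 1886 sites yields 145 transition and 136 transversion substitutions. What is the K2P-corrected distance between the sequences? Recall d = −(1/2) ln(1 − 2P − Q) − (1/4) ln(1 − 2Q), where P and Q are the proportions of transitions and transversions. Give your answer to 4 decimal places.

P = 145/1886 ≈ 0.076882 and Q = 136/1886 ≈ 0.07211.
Under the Kimura two-parameter model, d = −½ ln(1 − 2P − Q) − ¼ ln(1 − 2Q).
1 − 2P − Q = 0.774126, giving −½ ln(0.774126) = 0.128010.
1 − 2Q = 0.85578, giving −¼ ln(0.85578) = 0.038935.
d = 0.128010 + 0.038935 = 0.166945.

0.1669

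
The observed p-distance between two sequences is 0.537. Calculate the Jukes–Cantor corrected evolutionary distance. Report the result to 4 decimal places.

d = −(3/4) ln(1 − 4p/3) = −0.75 ln(1 − 0.716) = −0.75 ln(0.284)
  = −0.75 × (-1.258781) = 0.944086 substitutions/site.

0.9441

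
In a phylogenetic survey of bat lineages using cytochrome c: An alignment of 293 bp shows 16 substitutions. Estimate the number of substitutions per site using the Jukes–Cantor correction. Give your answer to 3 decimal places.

p = 16/293 ≈ 0.054608.
d = −(3/4) ln(1 − 4p/3) = −0.75 ln(1 − 0.072811) = −0.75 ln(0.927189)
  = −0.75 × (-0.075598) = 0.056699 substitutions/site.

0.057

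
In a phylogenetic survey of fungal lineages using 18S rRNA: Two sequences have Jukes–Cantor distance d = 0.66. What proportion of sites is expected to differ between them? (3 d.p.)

0.439

p = (3/4)(1 − e^(−4d/3)) = 0.75 × (1 − e^(-0.88)) = 0.75 × (1 − 0.414783) = 0.438913.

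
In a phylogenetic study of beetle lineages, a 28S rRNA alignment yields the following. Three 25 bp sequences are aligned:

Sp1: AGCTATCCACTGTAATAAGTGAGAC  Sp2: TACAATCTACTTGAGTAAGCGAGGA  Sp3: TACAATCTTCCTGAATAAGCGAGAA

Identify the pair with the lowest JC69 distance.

Sp1–Sp2: 10/25 differ, p = 0.400, d = 0.572.
Sp1–Sp3: 10/25 differ, p = 0.400, d = 0.572.
Sp2–Sp3: 4/25 differ, p = 0.160, d = 0.180.
The smallest distance is between Sp2 and Sp3.

Sp2 and Sp3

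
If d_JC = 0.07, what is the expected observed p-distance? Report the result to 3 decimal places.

p = (3/4)(1 − e^(−4d/3)) = 0.75 × (1 − e^(-0.093333)) = 0.75 × (1 − 0.910890) = 0.066833.

0.067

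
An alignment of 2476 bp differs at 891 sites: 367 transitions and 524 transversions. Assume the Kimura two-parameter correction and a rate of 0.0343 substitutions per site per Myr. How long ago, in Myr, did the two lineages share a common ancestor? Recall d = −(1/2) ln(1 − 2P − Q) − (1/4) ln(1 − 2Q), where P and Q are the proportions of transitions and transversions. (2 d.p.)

P = 367/2476 ≈ 0.148223 and Q = 524/2476 ≈ 0.211632.
Under the Kimura two-parameter model, d = −½ ln(1 − 2P − Q) − ¼ ln(1 − 2Q).
1 − 2P − Q = 0.491922, giving −½ ln(0.491922) = 0.354718.
1 − 2Q = 0.576736, giving −¼ ln(0.576736) = 0.137593.
d = 0.354718 + 0.137593 = 0.492311.
Under a molecular clock d = 2μt, so t = d/(2μ) = 0.492311 / (2 × 0.0343) = 7.18 Myr.

7.18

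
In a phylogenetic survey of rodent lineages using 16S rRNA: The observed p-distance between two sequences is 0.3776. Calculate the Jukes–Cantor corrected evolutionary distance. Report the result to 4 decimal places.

0.5251

d = −(3/4) ln(1 − 4p/3) = −0.75 ln(1 − 0.503467) = −0.75 ln(0.496533)
  = −0.75 × (-0.700105) = 0.525079 substitutions/site.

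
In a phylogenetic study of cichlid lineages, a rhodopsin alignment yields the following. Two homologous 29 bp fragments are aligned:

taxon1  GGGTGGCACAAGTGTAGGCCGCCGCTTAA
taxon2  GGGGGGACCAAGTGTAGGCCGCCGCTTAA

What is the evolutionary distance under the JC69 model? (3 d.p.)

The sequences differ at 3 of 29 sites (4, 7, 8), so p = 3/29 ≈ 0.103448.
d = −(3/4) ln(1 − 4p/3) = −0.75 ln(1 − 0.137931) = −0.75 ln(0.862069)
  = −0.75 × (-0.148420) = 0.111315 substitutions/site.

0.111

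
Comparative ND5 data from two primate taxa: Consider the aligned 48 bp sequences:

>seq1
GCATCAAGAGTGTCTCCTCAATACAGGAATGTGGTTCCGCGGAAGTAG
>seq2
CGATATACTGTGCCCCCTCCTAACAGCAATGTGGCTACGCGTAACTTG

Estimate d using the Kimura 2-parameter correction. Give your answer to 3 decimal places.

Of 48 sites, 3 differences are transitions and 14 are transversions, so P = 3/48 = 0.0625 and Q = 14/48 ≈ 0.291667.
Under the Kimura two-parameter model, d = −½ ln(1 − 2P − Q) − ¼ ln(1 − 2Q).
1 − 2P − Q = 0.583333, giving −½ ln(0.583333) = 0.269499.
1 − 2Q = 0.416666, giving −¼ ln(0.416666) = 0.218868.
d = 0.269499 + 0.218868 = 0.488367.

0.488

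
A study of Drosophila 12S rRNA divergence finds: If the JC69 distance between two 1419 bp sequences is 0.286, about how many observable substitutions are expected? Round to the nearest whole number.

Invert JC69: p = (3/4)(1 − e^(−4d/3)) = 0.75 × (1 − e^(-0.381333)) = 0.75 × (1 − 0.682950) = 0.237788.
Expected differing sites = pL ≈ 0.237788 × 1419 = 337.421172 ≈ 337.

337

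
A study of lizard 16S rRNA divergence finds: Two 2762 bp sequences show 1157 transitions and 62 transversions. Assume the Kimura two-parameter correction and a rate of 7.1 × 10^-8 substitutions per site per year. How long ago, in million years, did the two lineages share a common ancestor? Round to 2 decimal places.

P = 1157/2762 ≈ 0.418899 and Q = 62/2762 ≈ 0.022448.
Under the Kimura two-parameter model, d = −½ ln(1 − 2P − Q) − ¼ ln(1 − 2Q).
1 − 2P − Q = 0.139754, giving −½ ln(0.139754) = 0.983936.
1 − 2Q = 0.955104, giving −¼ ln(0.955104) = 0.011484.
d = 0.983936 + 0.011484 = 0.995420.
Under a molecular clock d = 2μt, so t = d/(2μ) = 0.995420 / (2 × 7.1 × 10^-8) = 7.01 million years.

7.01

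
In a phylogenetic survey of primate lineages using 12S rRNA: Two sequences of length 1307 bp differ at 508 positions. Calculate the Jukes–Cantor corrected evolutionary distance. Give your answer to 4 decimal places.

p = 508/1307 ≈ 0.388676.
d = −(3/4) ln(1 − 4p/3) = −0.75 ln(1 − 0.518235) = −0.75 ln(0.481765)
  = −0.75 × (-0.730299) = 0.547724 substitutions/site.

0.5477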